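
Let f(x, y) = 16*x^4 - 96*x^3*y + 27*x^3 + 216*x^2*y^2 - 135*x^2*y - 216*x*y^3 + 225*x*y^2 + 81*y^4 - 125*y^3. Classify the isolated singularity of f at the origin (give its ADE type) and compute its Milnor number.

The Hessian of f at 0 is [[0, 0], [0, 0]] with rank 0, so corank 2. A Groebner basis of the Jacobian ideal J(f) in C{x,y} is {y^4, x*y^2 - 29*y^3/18, x^2 - 10*x*y/3 + 25*y^2/9}; counting standard monomials gives mu = 6. Corank 2; j^3 = (3*x - 5*y)^3 is a perfect cube, so E-series; the 4-jet and mu = 6 give E_6.

Type E6, Milnor number mu = 6.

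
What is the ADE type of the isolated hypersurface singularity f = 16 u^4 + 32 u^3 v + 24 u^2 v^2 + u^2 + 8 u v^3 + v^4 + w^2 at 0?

A3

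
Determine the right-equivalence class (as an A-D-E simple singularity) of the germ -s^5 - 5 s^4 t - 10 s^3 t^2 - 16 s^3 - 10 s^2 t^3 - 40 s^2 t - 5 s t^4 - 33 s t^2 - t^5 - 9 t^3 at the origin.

D6

The Hessian of f at 0 has rank 0. Corank 2; j^3 = -(s + t)*(4*s + 3*t)^2 has shape L^2 M (L != M), so D-series; mu = 6 gives D_6.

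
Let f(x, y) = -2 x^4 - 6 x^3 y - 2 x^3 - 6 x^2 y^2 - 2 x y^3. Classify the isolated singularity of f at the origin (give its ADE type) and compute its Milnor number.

Type E_7, Milnor number mu = 7.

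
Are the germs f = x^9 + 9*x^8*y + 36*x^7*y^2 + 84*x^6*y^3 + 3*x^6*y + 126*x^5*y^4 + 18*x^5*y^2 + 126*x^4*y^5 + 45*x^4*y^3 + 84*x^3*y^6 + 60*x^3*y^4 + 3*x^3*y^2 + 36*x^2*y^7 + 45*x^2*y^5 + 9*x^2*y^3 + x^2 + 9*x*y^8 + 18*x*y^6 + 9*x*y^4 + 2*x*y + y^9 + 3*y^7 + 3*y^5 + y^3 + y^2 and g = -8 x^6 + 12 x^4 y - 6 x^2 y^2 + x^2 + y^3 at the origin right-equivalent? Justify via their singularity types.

The Hessian of f at 0 has rank 1. Corank 1: A-series; mu = 2 gives A_2. The Hessian of g at 0 has rank 1. Corank 1: A-series; mu = 2 gives A_2. Both have type A_2, hence right-equivalent.

Yes.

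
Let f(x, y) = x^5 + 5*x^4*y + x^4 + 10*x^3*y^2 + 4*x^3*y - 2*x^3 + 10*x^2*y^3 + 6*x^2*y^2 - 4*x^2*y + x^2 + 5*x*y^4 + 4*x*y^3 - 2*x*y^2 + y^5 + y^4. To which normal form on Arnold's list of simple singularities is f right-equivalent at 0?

The Hessian of f at 0 is [[2, 0], [0, 0]] with rank 1, so corank 1. A Groebner basis of the Jacobian ideal J(f) in C{x,y} is {-x/2 + y^3 + y^2/2, x^2, x*y - x/2 + y^2/2}; counting standard monomials gives mu = 4. Corank 1: A-series; mu = 4 gives A_4.

A4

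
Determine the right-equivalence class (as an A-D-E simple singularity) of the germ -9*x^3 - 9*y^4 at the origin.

The Hessian of f at 0 is [[0, 0], [0, 0]] with rank 0, so corank 2. A Groebner basis of the Jacobian ideal J(f) in C{x,y} is {y^3, x^2}; counting standard monomials gives mu = 6. Corank 2; j^3 = -9*x^3 is a perfect cube, so E-series; the 4-jet and mu = 6 give E_6.

E_6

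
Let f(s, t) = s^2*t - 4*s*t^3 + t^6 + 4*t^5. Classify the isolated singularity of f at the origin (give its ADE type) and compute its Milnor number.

Type D7, Milnor number mu = 7.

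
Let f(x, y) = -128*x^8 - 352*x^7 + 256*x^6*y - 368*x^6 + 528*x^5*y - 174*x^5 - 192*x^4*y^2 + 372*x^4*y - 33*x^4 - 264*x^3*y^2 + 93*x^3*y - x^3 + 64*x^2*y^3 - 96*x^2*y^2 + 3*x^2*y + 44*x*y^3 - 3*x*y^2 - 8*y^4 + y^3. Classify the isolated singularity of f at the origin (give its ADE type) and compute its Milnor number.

Type E_{7}, Milnor number mu = 7.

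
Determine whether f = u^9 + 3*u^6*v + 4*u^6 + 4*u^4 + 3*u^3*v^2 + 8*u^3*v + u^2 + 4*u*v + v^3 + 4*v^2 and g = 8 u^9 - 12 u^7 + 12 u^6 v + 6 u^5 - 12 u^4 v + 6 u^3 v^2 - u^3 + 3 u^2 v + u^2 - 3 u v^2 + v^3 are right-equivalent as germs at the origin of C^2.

Yes.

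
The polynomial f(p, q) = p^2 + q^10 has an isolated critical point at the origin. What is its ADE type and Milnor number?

Type A9, Milnor number mu = 9.

The Hessian of f at 0 is [[2, 0], [0, 0]] with rank 1, so corank 1. A Groebner basis of the Jacobian ideal J(f) in C{p,q} is {q^9, p}; counting standard monomials gives mu = 9. Corank 1: A-series; mu = 9 gives A_9.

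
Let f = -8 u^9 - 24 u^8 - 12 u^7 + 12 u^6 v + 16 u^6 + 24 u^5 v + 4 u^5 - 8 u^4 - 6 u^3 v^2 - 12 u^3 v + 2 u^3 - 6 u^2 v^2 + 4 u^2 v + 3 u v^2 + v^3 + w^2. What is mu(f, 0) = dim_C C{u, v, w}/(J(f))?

4

The Hessian of f at 0 has rank 1. Corank 2; j^3 = (u + v)*(2*u^2 + 2*u*v + v^2) splits into three distinct lines over C (the quadratic factor has nonzero discriminant), so D_4.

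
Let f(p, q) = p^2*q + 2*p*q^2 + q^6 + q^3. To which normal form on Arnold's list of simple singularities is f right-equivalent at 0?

D_{7}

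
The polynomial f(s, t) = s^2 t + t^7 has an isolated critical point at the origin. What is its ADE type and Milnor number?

Type D_8, Milnor number mu = 8.

The Hessian of f at 0 has rank 0. Corank 2; j^3 = s^2*t has shape L^2 M (L != M), so D-series; mu = 8 gives D_8.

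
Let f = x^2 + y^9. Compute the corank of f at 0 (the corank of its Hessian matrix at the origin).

1

Hessian at 0 has rank 1.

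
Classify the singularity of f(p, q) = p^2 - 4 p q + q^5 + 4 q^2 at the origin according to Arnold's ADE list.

The Hessian of f at 0 is [[2, -4], [-4, 8]] with rank 1, so corank 1. A Groebner basis of the Jacobian ideal J(f) in C{p,q} is {q^4, p - 2*q}; counting standard monomials gives mu = 4. Corank 1: A-series; mu = 4 gives A_4.

A4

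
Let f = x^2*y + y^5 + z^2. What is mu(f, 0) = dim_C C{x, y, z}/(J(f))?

6

The Hessian of f at 0 is [[0, 0, 0], [0, 0, 0], [0, 0, 2]] with rank 1, so corank 2. A Groebner basis of the Jacobian ideal J(f) in C{x,y,z} is {x^2/5 + y^4, x^3, x*y, z}; counting standard monomials gives mu = 6. Corank 2; j^3 = x^2*y has shape L^2 M (L != M), so D-series; mu = 6 gives D_6.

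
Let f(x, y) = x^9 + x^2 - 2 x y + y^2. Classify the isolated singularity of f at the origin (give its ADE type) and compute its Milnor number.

The Hessian of f at 0 is [[2, -2], [-2, 2]] with rank 1, so corank 1. A Groebner basis of the Jacobian ideal J(f) in C{x,y} is {y^8, x - y}; counting standard monomials gives mu = 8. Corank 1: A-series; mu = 8 gives A_8.

Type A8, Milnor number mu = 8.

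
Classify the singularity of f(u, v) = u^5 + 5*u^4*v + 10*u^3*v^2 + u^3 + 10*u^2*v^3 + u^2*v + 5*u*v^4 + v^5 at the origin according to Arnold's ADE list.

The Hessian of f at 0 has rank 0. Corank 2; j^3 = u^2*(u + v) has shape L^2 M (L != M), so D-series; mu = 6 gives D_6.

D6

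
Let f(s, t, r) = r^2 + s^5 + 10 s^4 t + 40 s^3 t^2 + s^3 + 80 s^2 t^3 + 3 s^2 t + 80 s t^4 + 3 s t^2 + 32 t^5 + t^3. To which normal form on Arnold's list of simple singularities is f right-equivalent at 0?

E_{8}

The Hessian of f at 0 is [[0, 0, 0], [0, 0, 0], [0, 0, 2]] with rank 1, so corank 2. A Groebner basis of the Jacobian ideal J(f) in C{s,t,r} is {t^5, s*t^3 + 5*t^4/4, s^2 + 2*s*t + t^2, r}; counting standard monomials gives mu = 8. Corank 2; j^3 = (s + t)^3 is a perfect cube, so E-series; the 5-jet and mu = 8 give E_8.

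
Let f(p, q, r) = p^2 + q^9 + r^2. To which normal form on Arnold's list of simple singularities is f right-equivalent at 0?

The Hessian of f at 0 is [[2, 0, 0], [0, 0, 0], [0, 0, 2]] with rank 2, so corank 1. A Groebner basis of the Jacobian ideal J(f) in C{p,q,r} is {q^8, p, r}; counting standard monomials gives mu = 8. Corank 1: A-series; mu = 8 gives A_8.

A8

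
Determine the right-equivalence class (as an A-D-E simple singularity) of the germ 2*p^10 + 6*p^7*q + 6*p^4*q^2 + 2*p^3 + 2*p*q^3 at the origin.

E_7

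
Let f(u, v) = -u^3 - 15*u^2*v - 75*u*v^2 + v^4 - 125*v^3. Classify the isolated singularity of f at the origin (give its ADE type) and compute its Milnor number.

Type E_{6}, Milnor number mu = 6.

The Hessian of f at 0 has rank 0. Corank 2; j^3 = -(u + 5*v)^3 is a perfect cube, so E-series; the 4-jet and mu = 6 give E_6.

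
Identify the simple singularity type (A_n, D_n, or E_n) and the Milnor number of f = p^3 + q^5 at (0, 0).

Type E_8, Milnor number mu = 8.

The Hessian of f at 0 is [[0, 0], [0, 0]] with rank 0, so corank 2. A Groebner basis of the Jacobian ideal J(f) in C{p,q} is {q^4, p^2}; counting standard monomials gives mu = 8. Corank 2; j^3 = p^3 is a perfect cube, so E-series; the 5-jet and mu = 8 give E_8.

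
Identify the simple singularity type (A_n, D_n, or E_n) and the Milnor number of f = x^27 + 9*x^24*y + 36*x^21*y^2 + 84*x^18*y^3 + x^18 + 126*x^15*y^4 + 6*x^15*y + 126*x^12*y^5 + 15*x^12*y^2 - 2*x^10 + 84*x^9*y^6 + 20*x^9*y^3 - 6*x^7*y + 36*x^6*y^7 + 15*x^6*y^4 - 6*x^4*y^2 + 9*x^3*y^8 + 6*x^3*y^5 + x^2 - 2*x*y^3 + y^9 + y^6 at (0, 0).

Type A_8, Milnor number mu = 8.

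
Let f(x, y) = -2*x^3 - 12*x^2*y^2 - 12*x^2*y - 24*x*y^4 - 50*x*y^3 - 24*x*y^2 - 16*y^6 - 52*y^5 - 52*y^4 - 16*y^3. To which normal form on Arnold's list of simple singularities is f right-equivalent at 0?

E_7

The Hessian of f at 0 is [[0, 0], [0, 0]] with rank 0, so corank 2. A Groebner basis of the Jacobian ideal J(f) in C{x,y} is {-x^2/4 - x*y + y^4 - y^3/12 - y^2, x^3 + 11*x^2/2 + 22*x*y + 59*y^3/6 + 22*y^2, x^2*y - 23*x^2/12 - 23*x*y/3 - 167*y^3/36 - 23*y^2/3, x^2/2 + x*y^2 + 2*x*y + 13*y^3/6 + 2*y^2}; counting standard monomials gives mu = 7. Corank 2; j^3 = -2*(x + 2*y)^3 is a perfect cube, so E-series; the 4-jet and mu = 7 give E_7.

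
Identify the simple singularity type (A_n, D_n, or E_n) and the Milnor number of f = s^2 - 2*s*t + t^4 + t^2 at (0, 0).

The Hessian of f at 0 has rank 1. Corank 1: A-series; mu = 3 gives A_3.

Type A_{3}, Milnor number mu = 3.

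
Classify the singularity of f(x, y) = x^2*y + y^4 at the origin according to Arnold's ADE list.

The Hessian of f at 0 has rank 0. Corank 2; j^3 = x^2*y has shape L^2 M (L != M), so D-series; mu = 5 gives D_5.

D_5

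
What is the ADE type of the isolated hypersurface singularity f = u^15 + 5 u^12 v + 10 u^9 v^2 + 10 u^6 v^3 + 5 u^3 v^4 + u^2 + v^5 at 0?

A4

The Hessian of f at 0 has rank 1. Corank 1: A-series; mu = 4 gives A_4.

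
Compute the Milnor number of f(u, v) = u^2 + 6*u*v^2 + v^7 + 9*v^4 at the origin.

The Hessian of f at 0 has rank 1. Corank 1: A-series; mu = 6 gives A_6.

6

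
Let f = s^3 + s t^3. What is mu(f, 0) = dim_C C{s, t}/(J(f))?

7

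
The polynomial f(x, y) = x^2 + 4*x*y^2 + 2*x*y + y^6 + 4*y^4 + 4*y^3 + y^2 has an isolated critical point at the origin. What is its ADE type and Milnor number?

Type A_{5}, Milnor number mu = 5.

The Hessian of f at 0 has rank 1. Corank 1: A-series; mu = 5 gives A_5.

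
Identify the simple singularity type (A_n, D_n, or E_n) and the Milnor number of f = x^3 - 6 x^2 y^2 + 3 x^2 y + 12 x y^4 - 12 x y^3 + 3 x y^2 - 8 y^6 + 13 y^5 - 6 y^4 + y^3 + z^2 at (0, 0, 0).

Type E_8, Milnor number mu = 8.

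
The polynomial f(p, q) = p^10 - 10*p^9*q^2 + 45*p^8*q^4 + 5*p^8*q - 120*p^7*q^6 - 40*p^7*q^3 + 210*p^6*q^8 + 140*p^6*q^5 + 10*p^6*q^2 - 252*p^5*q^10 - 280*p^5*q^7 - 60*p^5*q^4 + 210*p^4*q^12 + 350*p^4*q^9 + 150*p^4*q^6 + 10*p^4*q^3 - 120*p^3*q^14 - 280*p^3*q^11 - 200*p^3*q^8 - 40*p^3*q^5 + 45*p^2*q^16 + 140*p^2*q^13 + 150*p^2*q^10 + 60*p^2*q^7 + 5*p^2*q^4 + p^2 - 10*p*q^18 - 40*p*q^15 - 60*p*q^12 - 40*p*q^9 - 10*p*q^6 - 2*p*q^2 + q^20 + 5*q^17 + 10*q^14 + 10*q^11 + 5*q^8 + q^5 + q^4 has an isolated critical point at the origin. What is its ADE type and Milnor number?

The Hessian of f at 0 has rank 1. Corank 1: A-series; mu = 4 gives A_4.

Type A_4, Milnor number mu = 4.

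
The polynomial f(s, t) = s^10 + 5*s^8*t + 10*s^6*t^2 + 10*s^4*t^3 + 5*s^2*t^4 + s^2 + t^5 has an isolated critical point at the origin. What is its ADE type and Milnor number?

Type A4, Milnor number mu = 4.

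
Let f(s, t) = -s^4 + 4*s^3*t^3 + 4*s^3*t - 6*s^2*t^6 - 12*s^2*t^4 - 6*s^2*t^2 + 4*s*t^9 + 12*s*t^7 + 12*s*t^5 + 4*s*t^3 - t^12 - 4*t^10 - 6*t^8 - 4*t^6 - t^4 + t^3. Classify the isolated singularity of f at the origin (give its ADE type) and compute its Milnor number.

Type E_{6}, Milnor number mu = 6.

The Hessian of f at 0 has rank 0. Corank 2; j^3 = t^3 is a perfect cube, so E-series; the 4-jet and mu = 6 give E_6.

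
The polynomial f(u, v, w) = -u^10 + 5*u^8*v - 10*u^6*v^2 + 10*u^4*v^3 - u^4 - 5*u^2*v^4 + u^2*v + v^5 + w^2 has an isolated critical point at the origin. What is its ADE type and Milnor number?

Type D_6, Milnor number mu = 6.

The Hessian of f at 0 has rank 1. Corank 2; j^3 = u^2*v has shape L^2 M (L != M), so D-series; mu = 6 gives D_6.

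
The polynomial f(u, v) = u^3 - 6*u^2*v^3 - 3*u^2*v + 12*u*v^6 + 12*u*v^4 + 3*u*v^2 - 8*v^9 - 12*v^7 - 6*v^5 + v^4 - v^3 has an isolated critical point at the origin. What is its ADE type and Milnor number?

Type E_{6}, Milnor number mu = 6.

The Hessian of f at 0 is [[0, 0], [0, 0]] with rank 0, so corank 2. A Groebner basis of the Jacobian ideal J(f) in C{u,v} is {v^3, u^2 - 2*u*v + v^2}; counting standard monomials gives mu = 6. Corank 2; j^3 = (u - v)^3 is a perfect cube, so E-series; the 4-jet and mu = 6 give E_6.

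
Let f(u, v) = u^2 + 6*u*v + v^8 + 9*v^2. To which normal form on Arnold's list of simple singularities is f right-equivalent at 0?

The Hessian of f at 0 is [[2, 6], [6, 18]] with rank 1, so corank 1. A Groebner basis of the Jacobian ideal J(f) in C{u,v} is {v^7, u + 3*v}; counting standard monomials gives mu = 7. Corank 1: A-series; mu = 7 gives A_7.

A_7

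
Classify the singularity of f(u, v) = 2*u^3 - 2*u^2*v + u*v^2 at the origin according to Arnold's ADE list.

The Hessian of f at 0 is [[0, 0], [0, 0]] with rank 0, so corank 2. A Groebner basis of the Jacobian ideal J(f) in C{u,v} is {v^3, u^2 + v^2/2, u*v + v^2/2}; counting standard monomials gives mu = 4. Corank 2; j^3 = u*(2*u^2 - 2*u*v + v^2) splits into three distinct lines over C (the quadratic factor has nonzero discriminant), so D_4.

D_4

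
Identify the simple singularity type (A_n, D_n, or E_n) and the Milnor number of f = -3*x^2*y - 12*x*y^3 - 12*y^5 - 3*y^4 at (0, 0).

The Hessian of f at 0 has rank 0. Corank 2; j^3 = -3*x^2*y has shape L^2 M (L != M), so D-series; mu = 5 gives D_5.

Type D5, Milnor number mu = 5.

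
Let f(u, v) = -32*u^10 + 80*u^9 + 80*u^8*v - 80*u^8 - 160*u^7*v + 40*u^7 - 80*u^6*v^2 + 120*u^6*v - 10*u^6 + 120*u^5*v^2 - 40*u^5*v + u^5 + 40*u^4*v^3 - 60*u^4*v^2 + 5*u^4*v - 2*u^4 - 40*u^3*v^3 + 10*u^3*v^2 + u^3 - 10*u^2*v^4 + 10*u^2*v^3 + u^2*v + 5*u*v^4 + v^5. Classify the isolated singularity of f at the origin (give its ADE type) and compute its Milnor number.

Type D_6, Milnor number mu = 6.

The Hessian of f at 0 has rank 0. Corank 2; j^3 = u^2*(u + v) has shape L^2 M (L != M), so D-series; mu = 6 gives D_6.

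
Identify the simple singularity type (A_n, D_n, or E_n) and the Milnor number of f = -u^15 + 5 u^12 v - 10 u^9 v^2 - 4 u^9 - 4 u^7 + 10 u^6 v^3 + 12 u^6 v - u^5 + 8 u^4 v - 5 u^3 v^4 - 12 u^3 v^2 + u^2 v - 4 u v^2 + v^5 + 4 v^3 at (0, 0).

Type D_{6}, Milnor number mu = 6.

The Hessian of f at 0 has rank 0. Corank 2; j^3 = v*(u - 2*v)^2 has shape L^2 M (L != M), so D-series; mu = 6 gives D_6.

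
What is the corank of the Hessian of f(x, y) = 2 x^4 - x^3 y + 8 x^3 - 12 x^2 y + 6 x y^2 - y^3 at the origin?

Hessian at 0 has rank 0.

2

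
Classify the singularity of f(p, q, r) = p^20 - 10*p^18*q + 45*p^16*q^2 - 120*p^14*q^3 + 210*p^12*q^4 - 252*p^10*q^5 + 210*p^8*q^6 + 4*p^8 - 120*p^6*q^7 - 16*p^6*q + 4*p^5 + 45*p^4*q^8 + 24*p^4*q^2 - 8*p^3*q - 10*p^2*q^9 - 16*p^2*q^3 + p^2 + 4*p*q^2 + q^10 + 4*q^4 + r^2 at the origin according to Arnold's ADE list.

The Hessian of f at 0 has rank 2. Corank 1: A-series; mu = 9 gives A_9.

A9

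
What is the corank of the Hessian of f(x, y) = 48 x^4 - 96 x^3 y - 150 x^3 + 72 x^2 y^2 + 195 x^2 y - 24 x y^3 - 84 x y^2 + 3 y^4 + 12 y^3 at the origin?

The Hessian at 0 is [[0, 0], [0, 0]] of rank 0; hence corank 2.

2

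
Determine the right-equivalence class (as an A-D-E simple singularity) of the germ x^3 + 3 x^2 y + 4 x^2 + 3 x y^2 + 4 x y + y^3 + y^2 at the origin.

A2

The Hessian of f at 0 is [[8, 4], [4, 2]] with rank 1, so corank 1. A Groebner basis of the Jacobian ideal J(f) in C{x,y} is {y^2, x + y/2}; counting standard monomials gives mu = 2. Corank 1: A-series; mu = 2 gives A_2.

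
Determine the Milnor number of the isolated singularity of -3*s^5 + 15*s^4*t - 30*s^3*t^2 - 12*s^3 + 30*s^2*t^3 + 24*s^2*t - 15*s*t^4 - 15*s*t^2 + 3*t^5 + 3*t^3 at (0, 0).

6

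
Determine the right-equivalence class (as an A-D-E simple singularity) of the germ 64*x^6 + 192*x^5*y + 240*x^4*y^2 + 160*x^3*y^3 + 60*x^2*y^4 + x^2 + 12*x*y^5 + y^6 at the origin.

The Hessian of f at 0 is [[2, 0], [0, 0]] with rank 1, so corank 1. A Groebner basis of the Jacobian ideal J(f) in C{x,y} is {y^5, x}; counting standard monomials gives mu = 5. Corank 1: A-series; mu = 5 gives A_5.

A_5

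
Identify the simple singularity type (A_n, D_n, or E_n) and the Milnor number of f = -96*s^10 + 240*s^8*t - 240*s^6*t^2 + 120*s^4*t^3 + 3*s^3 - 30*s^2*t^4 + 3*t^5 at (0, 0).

Type E8, Milnor number mu = 8.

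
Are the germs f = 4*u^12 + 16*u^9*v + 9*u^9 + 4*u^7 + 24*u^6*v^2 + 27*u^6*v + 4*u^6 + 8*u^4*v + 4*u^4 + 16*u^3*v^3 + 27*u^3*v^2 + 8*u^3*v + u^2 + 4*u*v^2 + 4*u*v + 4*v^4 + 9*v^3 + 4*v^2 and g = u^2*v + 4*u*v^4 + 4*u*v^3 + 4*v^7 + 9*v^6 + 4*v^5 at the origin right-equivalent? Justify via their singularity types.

No.

The Hessian of f at 0 is [[2, 4], [4, 8]] with rank 1, so corank 1. A Groebner basis of the Jacobian ideal J(f) in C{u,v} is {v^2, u + 2*v}; counting standard monomials gives mu = 2. Corank 1: A-series; mu = 2 gives A_2. The Hessian of g at 0 is [[0, 0], [0, 0]] with rank 0, so corank 2. A Groebner basis of the Jacobian ideal J(g) in C{u,v} is {u*v/2 + v^4 + v^3, u^3, u^2*v - 2*u^2 - 4*u*v - 8*v^3, u^2 + u*v^2 + u*v + 2*v^3}; counting standard monomials gives mu = 7. Corank 2; j^3 = u^2*v has shape L^2 M (L != M), so D-series; mu = 7 gives D_7. f is A_2 but g is D_7, hence not right-equivalent.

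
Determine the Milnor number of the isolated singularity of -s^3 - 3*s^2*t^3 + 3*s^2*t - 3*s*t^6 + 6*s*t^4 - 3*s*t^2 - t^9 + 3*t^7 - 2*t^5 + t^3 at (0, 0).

The Hessian of f at 0 has rank 0. Corank 2; j^3 = -(s - t)^3 is a perfect cube, so E-series; the 5-jet and mu = 8 give E_8.

8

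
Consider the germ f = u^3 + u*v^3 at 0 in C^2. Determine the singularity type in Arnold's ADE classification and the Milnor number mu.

Type E_{7}, Milnor number mu = 7.

The Hessian of f at 0 has rank 0. Corank 2; j^3 = u^3 is a perfect cube, so E-series; the 4-jet and mu = 7 give E_7.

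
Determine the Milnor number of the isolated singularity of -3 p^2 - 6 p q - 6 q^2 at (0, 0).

1

The Hessian of f at 0 has rank 2. Corank 0: nondegenerate Morse point, so A_1.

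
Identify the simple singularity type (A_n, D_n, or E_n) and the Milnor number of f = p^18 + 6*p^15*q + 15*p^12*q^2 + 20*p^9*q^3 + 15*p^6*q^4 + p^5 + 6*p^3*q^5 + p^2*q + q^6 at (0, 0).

Type D_7, Milnor number mu = 7.

The Hessian of f at 0 is [[0, 0], [0, 0]] with rank 0, so corank 2. A Groebner basis of the Jacobian ideal J(f) in C{p,q} is {p^2/6 + q^5, p^3, p*q}; counting standard monomials gives mu = 7. Corank 2; j^3 = p^2*q has shape L^2 M (L != M), so D-series; mu = 7 gives D_7.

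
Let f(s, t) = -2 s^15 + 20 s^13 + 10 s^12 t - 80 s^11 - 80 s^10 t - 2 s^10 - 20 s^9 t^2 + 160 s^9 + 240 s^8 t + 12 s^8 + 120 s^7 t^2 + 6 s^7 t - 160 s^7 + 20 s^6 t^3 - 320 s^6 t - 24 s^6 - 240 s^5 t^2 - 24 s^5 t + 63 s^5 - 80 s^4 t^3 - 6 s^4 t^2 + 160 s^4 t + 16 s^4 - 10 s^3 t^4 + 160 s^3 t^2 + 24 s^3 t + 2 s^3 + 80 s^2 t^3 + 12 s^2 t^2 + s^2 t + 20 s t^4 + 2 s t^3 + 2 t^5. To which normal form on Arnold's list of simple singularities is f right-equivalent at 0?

D6

The Hessian of f at 0 is [[0, 0], [0, 0]] with rank 0, so corank 2. A Groebner basis of the Jacobian ideal J(f) in C{s,t} is {s^3, s^2*t, -s^2/4 + s*t^2, 7*s^2/2 + s*t + t^3}; counting standard monomials gives mu = 6. Corank 2; j^3 = s^2*(2*s + t) has shape L^2 M (L != M), so D-series; mu = 6 gives D_6.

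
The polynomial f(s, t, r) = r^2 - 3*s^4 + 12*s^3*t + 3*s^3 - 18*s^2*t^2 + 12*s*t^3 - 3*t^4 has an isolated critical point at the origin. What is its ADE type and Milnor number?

Type E_{6}, Milnor number mu = 6.

The Hessian of f at 0 has rank 1. Corank 2; j^3 = 3*s^3 is a perfect cube, so E-series; the 4-jet and mu = 6 give E_6.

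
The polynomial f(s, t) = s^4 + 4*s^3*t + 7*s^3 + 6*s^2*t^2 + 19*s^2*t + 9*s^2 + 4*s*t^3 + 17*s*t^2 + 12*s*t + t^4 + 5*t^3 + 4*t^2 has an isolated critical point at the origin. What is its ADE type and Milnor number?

Type A_2, Milnor number mu = 2.

The Hessian of f at 0 is [[18, 12], [12, 8]] with rank 1, so corank 1. A Groebner basis of the Jacobian ideal J(f) in C{s,t} is {t^2, s + 2*t/3}; counting standard monomials gives mu = 2. Corank 1: A-series; mu = 2 gives A_2.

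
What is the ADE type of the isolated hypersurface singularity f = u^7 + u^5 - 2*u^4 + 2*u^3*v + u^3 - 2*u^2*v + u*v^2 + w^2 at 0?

D_8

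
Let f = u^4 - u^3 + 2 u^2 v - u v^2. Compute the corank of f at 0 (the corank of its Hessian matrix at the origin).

2

Hessian at 0 has rank 0.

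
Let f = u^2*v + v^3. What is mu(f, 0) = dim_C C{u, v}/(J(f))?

The Hessian of f at 0 is [[0, 0], [0, 0]] with rank 0, so corank 2. A Groebner basis of the Jacobian ideal J(f) in C{u,v} is {v^3, u^2 + 3*v^2, u*v}; counting standard monomials gives mu = 4. Corank 2; j^3 = v*(u^2 + v^2) splits into three distinct lines over C (the quadratic factor has nonzero discriminant), so D_4.

4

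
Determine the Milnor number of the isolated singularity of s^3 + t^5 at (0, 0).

8

The Hessian of f at 0 has rank 0. Corank 2; j^3 = s^3 is a perfect cube, so E-series; the 5-jet and mu = 8 give E_8.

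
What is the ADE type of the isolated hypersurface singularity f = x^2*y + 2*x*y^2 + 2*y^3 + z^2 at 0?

D_4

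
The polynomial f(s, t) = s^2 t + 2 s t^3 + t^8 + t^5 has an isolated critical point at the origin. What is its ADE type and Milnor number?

Type D_{9}, Milnor number mu = 9.

The Hessian of f at 0 is [[0, 0], [0, 0]] with rank 0, so corank 2. A Groebner basis of the Jacobian ideal J(f) in C{s,t} is {s^4, s^3*t - s^2/8 - s*t^2/8, s^3 + s^2*t^2, s*t + t^3}; counting standard monomials gives mu = 9. Corank 2; j^3 = s^2*t has shape L^2 M (L != M), so D-series; mu = 9 gives D_9.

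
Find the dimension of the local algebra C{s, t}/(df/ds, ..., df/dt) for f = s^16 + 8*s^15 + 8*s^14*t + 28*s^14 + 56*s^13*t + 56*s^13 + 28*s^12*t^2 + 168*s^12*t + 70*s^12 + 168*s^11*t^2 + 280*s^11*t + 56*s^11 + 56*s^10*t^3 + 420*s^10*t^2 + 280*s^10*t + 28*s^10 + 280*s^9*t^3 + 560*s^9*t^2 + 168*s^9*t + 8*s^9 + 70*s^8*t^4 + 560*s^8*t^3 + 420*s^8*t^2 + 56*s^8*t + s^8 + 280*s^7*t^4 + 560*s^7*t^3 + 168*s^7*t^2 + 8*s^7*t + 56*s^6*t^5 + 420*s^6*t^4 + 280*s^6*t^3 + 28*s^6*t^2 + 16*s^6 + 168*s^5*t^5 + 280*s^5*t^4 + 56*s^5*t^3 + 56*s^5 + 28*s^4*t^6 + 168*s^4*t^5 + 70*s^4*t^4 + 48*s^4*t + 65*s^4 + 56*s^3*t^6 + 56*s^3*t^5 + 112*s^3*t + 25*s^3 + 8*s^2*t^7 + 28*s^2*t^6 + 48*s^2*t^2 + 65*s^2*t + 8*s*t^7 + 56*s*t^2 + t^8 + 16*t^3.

9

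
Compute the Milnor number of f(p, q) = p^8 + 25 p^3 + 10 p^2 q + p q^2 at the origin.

9

The Hessian of f at 0 has rank 0. Corank 2; j^3 = p*(5*p + q)^2 has shape L^2 M (L != M), so D-series; mu = 9 gives D_9.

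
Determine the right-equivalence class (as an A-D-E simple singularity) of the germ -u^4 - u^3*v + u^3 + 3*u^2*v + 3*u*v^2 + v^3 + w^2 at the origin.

The Hessian of f at 0 has rank 1. Corank 2; j^3 = (u + v)^3 is a perfect cube, so E-series; the 4-jet and mu = 7 give E_7.

E_7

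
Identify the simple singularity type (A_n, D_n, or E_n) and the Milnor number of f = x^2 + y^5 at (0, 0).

The Hessian of f at 0 has rank 1. Corank 1: A-series; mu = 4 gives A_4.

Type A_{4}, Milnor number mu = 4.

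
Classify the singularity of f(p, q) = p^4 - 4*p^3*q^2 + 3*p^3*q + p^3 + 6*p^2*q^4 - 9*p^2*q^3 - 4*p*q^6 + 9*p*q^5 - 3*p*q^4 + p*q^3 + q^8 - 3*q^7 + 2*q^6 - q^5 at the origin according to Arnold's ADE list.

The Hessian of f at 0 is [[0, 0], [0, 0]] with rank 0, so corank 2. A Groebner basis of the Jacobian ideal J(f) in C{p,q} is {-p^2/2 + q^4 - q^3/6, p^3, p^2*q + p^2/6 + q^3/18, -5*p^2/6 + p*q^2 - 5*q^3/18}; counting standard monomials gives mu = 7. Corank 2; j^3 = p^3 is a perfect cube, so E-series; the 4-jet and mu = 7 give E_7.

E_7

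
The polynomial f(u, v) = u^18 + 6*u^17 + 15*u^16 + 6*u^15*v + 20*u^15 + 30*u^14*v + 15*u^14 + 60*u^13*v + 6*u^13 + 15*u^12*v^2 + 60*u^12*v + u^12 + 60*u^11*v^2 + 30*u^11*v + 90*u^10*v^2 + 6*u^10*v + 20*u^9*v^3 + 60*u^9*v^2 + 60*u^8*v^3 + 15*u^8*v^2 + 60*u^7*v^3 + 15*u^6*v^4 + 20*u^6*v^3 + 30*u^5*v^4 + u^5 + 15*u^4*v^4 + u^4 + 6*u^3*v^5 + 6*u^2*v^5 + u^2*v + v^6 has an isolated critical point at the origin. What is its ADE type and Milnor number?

Type D_{7}, Milnor number mu = 7.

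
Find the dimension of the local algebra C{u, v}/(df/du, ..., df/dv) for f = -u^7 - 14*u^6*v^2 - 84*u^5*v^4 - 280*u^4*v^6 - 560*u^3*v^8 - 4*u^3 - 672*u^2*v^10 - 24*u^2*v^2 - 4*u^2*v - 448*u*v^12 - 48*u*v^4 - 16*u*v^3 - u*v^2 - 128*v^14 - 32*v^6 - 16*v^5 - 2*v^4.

The Hessian of f at 0 has rank 0. Corank 2; j^3 = -u*(2*u + v)^2 has shape L^2 M (L != M), so D-series; mu = 8 gives D_8.

8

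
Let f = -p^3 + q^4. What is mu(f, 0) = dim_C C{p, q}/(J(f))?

The Hessian of f at 0 is [[0, 0], [0, 0]] with rank 0, so corank 2. A Groebner basis of the Jacobian ideal J(f) in C{p,q} is {q^3, p^2}; counting standard monomials gives mu = 6. Corank 2; j^3 = -p^3 is a perfect cube, so E-series; the 4-jet and mu = 6 give E_6.

6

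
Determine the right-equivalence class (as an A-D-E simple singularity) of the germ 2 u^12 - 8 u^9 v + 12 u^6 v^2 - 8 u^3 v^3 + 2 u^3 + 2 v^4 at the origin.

The Hessian of f at 0 has rank 0. Corank 2; j^3 = 2*u^3 is a perfect cube, so E-series; the 4-jet and mu = 6 give E_6.

E6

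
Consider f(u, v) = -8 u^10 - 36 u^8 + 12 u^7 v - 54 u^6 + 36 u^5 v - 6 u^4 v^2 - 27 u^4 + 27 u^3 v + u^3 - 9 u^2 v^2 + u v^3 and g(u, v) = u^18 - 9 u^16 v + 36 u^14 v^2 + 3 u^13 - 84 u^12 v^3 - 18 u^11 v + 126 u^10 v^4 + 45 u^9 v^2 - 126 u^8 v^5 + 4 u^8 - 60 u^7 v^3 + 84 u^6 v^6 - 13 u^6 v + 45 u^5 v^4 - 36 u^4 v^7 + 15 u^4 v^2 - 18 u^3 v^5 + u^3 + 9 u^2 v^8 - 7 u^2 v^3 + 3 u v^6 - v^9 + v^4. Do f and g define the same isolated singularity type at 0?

No.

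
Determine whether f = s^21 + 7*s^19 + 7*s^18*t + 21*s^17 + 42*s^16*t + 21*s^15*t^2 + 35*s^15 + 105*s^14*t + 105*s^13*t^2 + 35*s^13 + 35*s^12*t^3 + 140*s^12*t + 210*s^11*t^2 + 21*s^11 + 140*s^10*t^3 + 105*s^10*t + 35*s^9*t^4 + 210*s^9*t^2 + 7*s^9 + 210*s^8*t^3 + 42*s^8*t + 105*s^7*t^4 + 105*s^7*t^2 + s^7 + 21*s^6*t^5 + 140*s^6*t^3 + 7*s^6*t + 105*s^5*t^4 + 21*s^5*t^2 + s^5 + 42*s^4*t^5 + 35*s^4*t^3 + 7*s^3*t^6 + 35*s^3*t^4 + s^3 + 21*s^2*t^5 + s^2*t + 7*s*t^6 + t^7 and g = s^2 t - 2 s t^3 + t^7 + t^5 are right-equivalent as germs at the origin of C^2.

The Hessian of f at 0 has rank 0. Corank 2; j^3 = s^2*(s + t) has shape L^2 M (L != M), so D-series; mu = 8 gives D_8. The Hessian of g at 0 has rank 0. Corank 2; j^3 = s^2*t has shape L^2 M (L != M), so D-series; mu = 8 gives D_8. Both have type D_8, hence right-equivalent.

Yes.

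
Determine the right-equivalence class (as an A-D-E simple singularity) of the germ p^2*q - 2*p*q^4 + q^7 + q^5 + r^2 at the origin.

D_6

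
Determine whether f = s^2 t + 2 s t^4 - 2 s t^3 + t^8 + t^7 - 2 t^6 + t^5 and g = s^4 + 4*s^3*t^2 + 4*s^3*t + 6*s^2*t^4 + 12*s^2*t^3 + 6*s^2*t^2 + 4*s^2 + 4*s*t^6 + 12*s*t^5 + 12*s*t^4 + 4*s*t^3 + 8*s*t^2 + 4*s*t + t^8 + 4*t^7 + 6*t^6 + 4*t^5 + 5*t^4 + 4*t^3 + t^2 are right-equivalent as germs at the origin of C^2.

No.

The Hessian of f at 0 has rank 0. Corank 2; j^3 = s^2*t has shape L^2 M (L != M), so D-series; mu = 9 gives D_9. The Hessian of g at 0 has rank 1. Corank 1: A-series; mu = 3 gives A_3. f is D_9 but g is A_3, hence not right-equivalent.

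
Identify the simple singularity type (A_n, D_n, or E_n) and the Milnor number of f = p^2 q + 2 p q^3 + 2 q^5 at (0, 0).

The Hessian of f at 0 has rank 0. Corank 2; j^3 = p^2*q has shape L^2 M (L != M), so D-series; mu = 6 gives D_6.

Type D_6, Milnor number mu = 6.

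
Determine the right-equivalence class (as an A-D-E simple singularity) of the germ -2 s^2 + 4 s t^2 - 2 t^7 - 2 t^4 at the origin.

The Hessian of f at 0 has rank 1. Corank 1: A-series; mu = 6 gives A_6.

A6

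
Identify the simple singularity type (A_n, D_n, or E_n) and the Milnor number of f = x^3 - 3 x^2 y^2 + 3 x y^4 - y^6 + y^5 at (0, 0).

Type E8, Milnor number mu = 8.

The Hessian of f at 0 is [[0, 0], [0, 0]] with rank 0, so corank 2. A Groebner basis of the Jacobian ideal J(f) in C{x,y} is {y^4, x^3, -x^2/2 + x*y^2}; counting standard monomials gives mu = 8. Corank 2; j^3 = x^3 is a perfect cube, so E-series; the 5-jet and mu = 8 give E_8.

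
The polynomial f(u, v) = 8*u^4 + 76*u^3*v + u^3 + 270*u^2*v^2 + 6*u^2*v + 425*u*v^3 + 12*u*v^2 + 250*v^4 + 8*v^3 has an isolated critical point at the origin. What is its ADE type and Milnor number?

Type E7, Milnor number mu = 7.

The Hessian of f at 0 has rank 0. Corank 2; j^3 = (u + 2*v)^3 is a perfect cube, so E-series; the 4-jet and mu = 7 give E_7.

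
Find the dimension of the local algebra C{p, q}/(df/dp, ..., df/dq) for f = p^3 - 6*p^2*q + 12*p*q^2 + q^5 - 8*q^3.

8

The Hessian of f at 0 has rank 0. Corank 2; j^3 = (p - 2*q)^3 is a perfect cube, so E-series; the 5-jet and mu = 8 give E_8.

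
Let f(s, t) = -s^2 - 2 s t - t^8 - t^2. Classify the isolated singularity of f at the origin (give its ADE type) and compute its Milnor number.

Type A_{7}, Milnor number mu = 7.

The Hessian of f at 0 is [[-2, -2], [-2, -2]] with rank 1, so corank 1. A Groebner basis of the Jacobian ideal J(f) in C{s,t} is {t^7, s + t}; counting standard monomials gives mu = 7. Corank 1: A-series; mu = 7 gives A_7.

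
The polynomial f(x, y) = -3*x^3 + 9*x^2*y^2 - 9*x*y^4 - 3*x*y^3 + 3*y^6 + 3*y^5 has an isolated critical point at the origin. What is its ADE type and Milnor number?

Type E7, Milnor number mu = 7.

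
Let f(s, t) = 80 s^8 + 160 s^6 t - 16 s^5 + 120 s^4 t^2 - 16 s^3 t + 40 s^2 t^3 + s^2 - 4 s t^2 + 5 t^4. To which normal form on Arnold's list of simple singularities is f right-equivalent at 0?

A3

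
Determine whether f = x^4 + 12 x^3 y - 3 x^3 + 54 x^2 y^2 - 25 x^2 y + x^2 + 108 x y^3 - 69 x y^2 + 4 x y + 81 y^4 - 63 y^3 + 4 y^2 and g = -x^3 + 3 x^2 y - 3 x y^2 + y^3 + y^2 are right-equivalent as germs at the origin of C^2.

The Hessian of f at 0 is [[2, 4], [4, 8]] with rank 1, so corank 1. A Groebner basis of the Jacobian ideal J(f) in C{x,y} is {y^2, x + 2*y}; counting standard monomials gives mu = 2. Corank 1: A-series; mu = 2 gives A_2. The Hessian of g at 0 is [[0, 0], [0, 2]] with rank 1, so corank 1. A Groebner basis of the Jacobian ideal J(g) in C{x,y} is {x^2, y}; counting standard monomials gives mu = 2. Corank 1: A-series; mu = 2 gives A_2. Both have type A_2, hence right-equivalent.

Yes.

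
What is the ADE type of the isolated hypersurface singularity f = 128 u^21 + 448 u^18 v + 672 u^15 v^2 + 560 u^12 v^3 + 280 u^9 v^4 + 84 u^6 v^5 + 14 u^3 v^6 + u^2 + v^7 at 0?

The Hessian of f at 0 has rank 1. Corank 1: A-series; mu = 6 gives A_6.

A_6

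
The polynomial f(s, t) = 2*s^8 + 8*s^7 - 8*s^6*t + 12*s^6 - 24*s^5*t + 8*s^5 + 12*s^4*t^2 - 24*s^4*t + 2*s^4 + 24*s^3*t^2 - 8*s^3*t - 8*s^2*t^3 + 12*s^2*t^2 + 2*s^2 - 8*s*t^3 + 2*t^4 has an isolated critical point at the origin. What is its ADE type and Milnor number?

The Hessian of f at 0 is [[4, 0], [0, 0]] with rank 1, so corank 1. A Groebner basis of the Jacobian ideal J(f) in C{s,t} is {t^3, s}; counting standard monomials gives mu = 3. Corank 1: A-series; mu = 3 gives A_3.

Type A3, Milnor number mu = 3.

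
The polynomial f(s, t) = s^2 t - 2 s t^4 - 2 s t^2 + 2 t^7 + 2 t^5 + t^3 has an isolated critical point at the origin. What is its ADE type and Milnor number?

Type D_{8}, Milnor number mu = 8.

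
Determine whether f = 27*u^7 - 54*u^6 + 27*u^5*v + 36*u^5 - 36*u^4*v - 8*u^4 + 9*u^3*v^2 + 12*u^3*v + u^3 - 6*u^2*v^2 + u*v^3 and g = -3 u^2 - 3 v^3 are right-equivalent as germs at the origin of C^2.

The Hessian of f at 0 is [[0, 0], [0, 0]] with rank 0, so corank 2. A Groebner basis of the Jacobian ideal J(f) in C{u,v} is {3*u^2/4 + v^4 + v^3/4, u^3, u^2*v - u^2/4 - v^3/12, -u^2 + u*v^2 - v^3/3}; counting standard monomials gives mu = 7. Corank 2; j^3 = u^3 is a perfect cube, so E-series; the 4-jet and mu = 7 give E_7. The Hessian of g at 0 is [[-6, 0], [0, 0]] with rank 1, so corank 1. A Groebner basis of the Jacobian ideal J(g) in C{u,v} is {v^2, u}; counting standard monomials gives mu = 2. Corank 1: A-series; mu = 2 gives A_2. f is E_7 but g is A_2, hence not right-equivalent.

No.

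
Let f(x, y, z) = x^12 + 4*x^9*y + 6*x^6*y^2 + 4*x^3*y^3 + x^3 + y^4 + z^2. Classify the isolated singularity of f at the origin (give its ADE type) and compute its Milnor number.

The Hessian of f at 0 is [[0, 0, 0], [0, 0, 0], [0, 0, 2]] with rank 1, so corank 2. A Groebner basis of the Jacobian ideal J(f) in C{x,y,z} is {y^3, x^2, z}; counting standard monomials gives mu = 6. Corank 2; j^3 = x^3 is a perfect cube, so E-series; the 4-jet and mu = 6 give E_6.

Type E6, Milnor number mu = 6.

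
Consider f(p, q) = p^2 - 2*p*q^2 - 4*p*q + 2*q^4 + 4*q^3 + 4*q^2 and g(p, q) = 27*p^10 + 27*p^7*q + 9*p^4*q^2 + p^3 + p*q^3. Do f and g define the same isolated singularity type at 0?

No.

The Hessian of f at 0 has rank 1. Corank 1: A-series; mu = 3 gives A_3. The Hessian of g at 0 has rank 0. Corank 2; j^3 = p^3 is a perfect cube, so E-series; the 4-jet and mu = 7 give E_7. f is A_3 but g is E_7, hence not right-equivalent.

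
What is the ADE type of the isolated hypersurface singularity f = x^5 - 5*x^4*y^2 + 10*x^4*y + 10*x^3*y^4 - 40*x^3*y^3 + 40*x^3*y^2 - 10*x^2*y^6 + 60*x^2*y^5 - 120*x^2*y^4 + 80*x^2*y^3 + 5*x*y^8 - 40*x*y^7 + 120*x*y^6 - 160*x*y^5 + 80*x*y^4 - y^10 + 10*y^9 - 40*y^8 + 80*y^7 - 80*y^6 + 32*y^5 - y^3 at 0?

E_{8}

The Hessian of f at 0 has rank 0. Corank 2; j^3 = -y^3 is a perfect cube, so E-series; the 5-jet and mu = 8 give E_8.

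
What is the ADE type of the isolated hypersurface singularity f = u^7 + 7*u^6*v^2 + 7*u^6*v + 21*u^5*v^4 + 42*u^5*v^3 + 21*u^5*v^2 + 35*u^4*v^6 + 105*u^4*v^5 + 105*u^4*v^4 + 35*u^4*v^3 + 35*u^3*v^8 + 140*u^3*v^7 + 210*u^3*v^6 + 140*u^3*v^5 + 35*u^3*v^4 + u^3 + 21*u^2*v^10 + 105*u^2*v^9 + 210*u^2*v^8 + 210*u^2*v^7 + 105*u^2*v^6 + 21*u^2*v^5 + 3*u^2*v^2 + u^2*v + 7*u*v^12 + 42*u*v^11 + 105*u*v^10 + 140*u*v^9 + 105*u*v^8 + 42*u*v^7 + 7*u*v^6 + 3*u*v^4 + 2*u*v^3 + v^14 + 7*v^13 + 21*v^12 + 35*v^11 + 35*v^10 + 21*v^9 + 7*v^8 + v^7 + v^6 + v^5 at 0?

D_8

The Hessian of f at 0 is [[0, 0], [0, 0]] with rank 0, so corank 2. A Groebner basis of the Jacobian ideal J(f) in C{u,v} is {-u^2 - u*v + v^4 - v^3, u^3 + u*v/7 + v^3/7, u^2 + u*v^2 + u*v + v^3}; counting standard monomials gives mu = 8. Corank 2; j^3 = u^2*(u + v) has shape L^2 M (L != M), so D-series; mu = 8 gives D_8.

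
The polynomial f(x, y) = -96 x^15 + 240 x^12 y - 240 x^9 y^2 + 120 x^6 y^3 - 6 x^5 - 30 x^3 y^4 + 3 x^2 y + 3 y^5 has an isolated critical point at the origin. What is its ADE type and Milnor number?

Type D_6, Milnor number mu = 6.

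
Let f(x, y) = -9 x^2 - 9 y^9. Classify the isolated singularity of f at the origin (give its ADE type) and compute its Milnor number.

The Hessian of f at 0 has rank 1. Corank 1: A-series; mu = 8 gives A_8.

Type A_8, Milnor number mu = 8.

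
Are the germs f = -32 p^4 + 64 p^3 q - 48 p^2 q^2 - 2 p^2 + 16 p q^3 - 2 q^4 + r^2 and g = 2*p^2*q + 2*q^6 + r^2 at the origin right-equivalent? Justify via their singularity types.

The Hessian of f at 0 is [[-4, 0, 0], [0, 0, 0], [0, 0, 2]] with rank 2, so corank 1. A Groebner basis of the Jacobian ideal J(f) in C{p,q,r} is {q^3, p, r}; counting standard monomials gives mu = 3. Corank 1: A-series; mu = 3 gives A_3. The Hessian of g at 0 is [[0, 0, 0], [0, 0, 0], [0, 0, 2]] with rank 1, so corank 2. A Groebner basis of the Jacobian ideal J(g) in C{p,q,r} is {p^2/6 + q^5, p^3, p*q, r}; counting standard monomials gives mu = 7. Corank 2; j^3 = 2*p^2*q has shape L^2 M (L != M), so D-series; mu = 7 gives D_7. f is A_3 but g is D_7, hence not right-equivalent.

No.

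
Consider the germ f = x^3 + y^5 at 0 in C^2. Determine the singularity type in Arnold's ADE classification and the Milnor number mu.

The Hessian of f at 0 has rank 0. Corank 2; j^3 = x^3 is a perfect cube, so E-series; the 5-jet and mu = 8 give E_8.

Type E8, Milnor number mu = 8.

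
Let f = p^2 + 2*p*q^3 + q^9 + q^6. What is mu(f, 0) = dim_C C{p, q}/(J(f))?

The Hessian of f at 0 has rank 1. Corank 1: A-series; mu = 8 gives A_8.

8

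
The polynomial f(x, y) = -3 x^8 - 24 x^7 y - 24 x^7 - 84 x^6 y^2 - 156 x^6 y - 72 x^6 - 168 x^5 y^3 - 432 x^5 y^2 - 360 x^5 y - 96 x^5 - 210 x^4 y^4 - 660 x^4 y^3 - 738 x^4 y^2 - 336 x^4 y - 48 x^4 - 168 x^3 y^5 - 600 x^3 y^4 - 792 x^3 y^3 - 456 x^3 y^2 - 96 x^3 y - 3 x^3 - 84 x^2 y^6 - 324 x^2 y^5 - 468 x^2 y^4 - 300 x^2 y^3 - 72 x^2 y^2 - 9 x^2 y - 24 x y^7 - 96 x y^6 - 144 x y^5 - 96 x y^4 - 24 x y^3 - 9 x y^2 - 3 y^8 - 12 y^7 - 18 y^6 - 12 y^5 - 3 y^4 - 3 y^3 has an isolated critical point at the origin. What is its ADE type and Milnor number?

Type E_6, Milnor number mu = 6.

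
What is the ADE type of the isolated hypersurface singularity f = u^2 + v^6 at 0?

A_5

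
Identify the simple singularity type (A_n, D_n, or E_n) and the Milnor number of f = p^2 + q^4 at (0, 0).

Type A_{3}, Milnor number mu = 3.

The Hessian of f at 0 is [[2, 0], [0, 0]] with rank 1, so corank 1. A Groebner basis of the Jacobian ideal J(f) in C{p,q} is {q^3, p}; counting standard monomials gives mu = 3. Corank 1: A-series; mu = 3 gives A_3.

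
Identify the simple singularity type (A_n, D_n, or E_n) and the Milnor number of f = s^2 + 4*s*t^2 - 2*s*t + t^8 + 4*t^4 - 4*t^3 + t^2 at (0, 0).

Type A_7, Milnor number mu = 7.

The Hessian of f at 0 has rank 1. Corank 1: A-series; mu = 7 gives A_7.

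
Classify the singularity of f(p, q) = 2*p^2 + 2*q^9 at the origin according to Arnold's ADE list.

The Hessian of f at 0 is [[4, 0], [0, 0]] with rank 1, so corank 1. A Groebner basis of the Jacobian ideal J(f) in C{p,q} is {q^8, p}; counting standard monomials gives mu = 8. Corank 1: A-series; mu = 8 gives A_8.

A_8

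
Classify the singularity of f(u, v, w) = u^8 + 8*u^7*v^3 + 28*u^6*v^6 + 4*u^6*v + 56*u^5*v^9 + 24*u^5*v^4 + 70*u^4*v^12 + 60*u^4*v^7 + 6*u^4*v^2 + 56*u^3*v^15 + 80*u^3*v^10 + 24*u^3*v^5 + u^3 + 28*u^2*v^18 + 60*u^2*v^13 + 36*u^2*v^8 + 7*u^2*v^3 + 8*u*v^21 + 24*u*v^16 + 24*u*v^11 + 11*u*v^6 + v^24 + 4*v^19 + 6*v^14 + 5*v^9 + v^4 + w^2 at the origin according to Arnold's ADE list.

E_6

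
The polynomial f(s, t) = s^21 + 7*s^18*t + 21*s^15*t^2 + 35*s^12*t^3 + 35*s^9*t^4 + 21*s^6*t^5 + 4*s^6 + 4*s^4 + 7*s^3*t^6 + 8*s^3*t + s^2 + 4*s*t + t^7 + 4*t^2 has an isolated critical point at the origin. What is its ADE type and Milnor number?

Type A_{6}, Milnor number mu = 6.

The Hessian of f at 0 is [[2, 4], [4, 8]] with rank 1, so corank 1. A Groebner basis of the Jacobian ideal J(f) in C{s,t} is {-s*t/16 + t^4 - t^2/8, s*t^2 + s/24 + 4*t^3/3 + t/12, s^2 + 4*s*t + 4*t^2}; counting standard monomials gives mu = 6. Corank 1: A-series; mu = 6 gives A_6.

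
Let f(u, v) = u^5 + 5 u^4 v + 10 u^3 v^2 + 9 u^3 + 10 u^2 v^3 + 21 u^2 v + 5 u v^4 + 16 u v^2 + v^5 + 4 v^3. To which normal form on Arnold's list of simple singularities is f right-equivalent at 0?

The Hessian of f at 0 has rank 0. Corank 2; j^3 = (u + v)*(3*u + 2*v)^2 has shape L^2 M (L != M), so D-series; mu = 6 gives D_6.

D_{6}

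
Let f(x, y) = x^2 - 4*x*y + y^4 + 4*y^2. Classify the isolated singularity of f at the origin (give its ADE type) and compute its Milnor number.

Type A3, Milnor number mu = 3.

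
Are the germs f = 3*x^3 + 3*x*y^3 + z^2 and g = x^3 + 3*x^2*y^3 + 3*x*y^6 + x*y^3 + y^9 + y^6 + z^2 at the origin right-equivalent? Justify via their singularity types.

Yes.

The Hessian of f at 0 is [[0, 0, 0], [0, 0, 0], [0, 0, 2]] with rank 1, so corank 2. A Groebner basis of the Jacobian ideal J(f) in C{x,y,z} is {x^3, x*y^2, 3*x^2 + y^3, z}; counting standard monomials gives mu = 7. Corank 2; j^3 = 3*x^3 is a perfect cube, so E-series; the 4-jet and mu = 7 give E_7. The Hessian of g at 0 is [[0, 0, 0], [0, 0, 0], [0, 0, 2]] with rank 1, so corank 2. A Groebner basis of the Jacobian ideal J(g) in C{x,y,z} is {x^3, x*y^2, 3*x^2 + y^3, z}; counting standard monomials gives mu = 7. Corank 2; j^3 = x^3 is a perfect cube, so E-series; the 4-jet and mu = 7 give E_7. Both have type E_7, hence right-equivalent.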